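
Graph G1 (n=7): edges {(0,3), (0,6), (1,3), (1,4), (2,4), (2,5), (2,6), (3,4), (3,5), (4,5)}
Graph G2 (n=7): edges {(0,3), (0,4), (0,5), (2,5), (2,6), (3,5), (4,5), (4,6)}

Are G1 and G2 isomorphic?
No, not isomorphic

The graphs are NOT isomorphic.

Connected components of G1: 1 component(s) with vertex sets [[0, 1, 2, 3, 4, 5, 6]], sizes [7].
Connected components of G2: 2 component(s) with vertex sets [[1], [0, 2, 3, 4, 5, 6]], sizes [1, 6].
The number of connected components (and the multiset of component sizes) is an isomorphism invariant — an isomorphism maps each component of G1 bijectively onto a component of G2. Since G1 has 1 component(s) and G2 has 2, they cannot be isomorphic.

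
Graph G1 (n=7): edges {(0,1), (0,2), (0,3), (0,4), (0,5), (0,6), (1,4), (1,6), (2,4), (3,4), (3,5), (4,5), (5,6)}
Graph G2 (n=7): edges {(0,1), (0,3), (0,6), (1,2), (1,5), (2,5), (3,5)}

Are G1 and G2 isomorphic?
No, not isomorphic

The graphs are NOT isomorphic.

Counting triangles (3-cliques): G1 has 8, G2 has 1.
Triangle count is an isomorphism invariant, so differing triangle counts rule out isomorphism.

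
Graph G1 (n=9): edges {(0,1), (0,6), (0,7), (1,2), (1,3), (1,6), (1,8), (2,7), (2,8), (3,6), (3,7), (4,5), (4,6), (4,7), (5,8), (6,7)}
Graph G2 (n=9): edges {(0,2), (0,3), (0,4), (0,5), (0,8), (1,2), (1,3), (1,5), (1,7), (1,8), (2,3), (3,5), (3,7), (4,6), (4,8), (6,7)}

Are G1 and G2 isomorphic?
Yes, isomorphic

The graphs are isomorphic.
One valid mapping φ: V(G1) → V(G2): 0→2, 1→0, 2→8, 3→5, 4→7, 5→6, 6→3, 7→1, 8→4

Verify φ preserves adjacency — for each edge of G1, its image is an edge of G2:
  (0,1) → (φ(0),φ(1)) = (0,2) ∈ E(G2) ✓
  (0,6) → (φ(0),φ(6)) = (2,3) ∈ E(G2) ✓
  (0,7) → (φ(0),φ(7)) = (1,2) ∈ E(G2) ✓
  (1,2) → (φ(1),φ(2)) = (0,8) ∈ E(G2) ✓
  (1,3) → (φ(1),φ(3)) = (0,5) ∈ E(G2) ✓
  (1,6) → (φ(1),φ(6)) = (0,3) ∈ E(G2) ✓
  (1,8) → (φ(1),φ(8)) = (0,4) ∈ E(G2) ✓
  (2,7) → (φ(2),φ(7)) = (1,8) ∈ E(G2) ✓
  (2,8) → (φ(2),φ(8)) = (4,8) ∈ E(G2) ✓
  (3,6) → (φ(3),φ(6)) = (3,5) ∈ E(G2) ✓
  (3,7) → (φ(3),φ(7)) = (1,5) ∈ E(G2) ✓
  (4,5) → (φ(4),φ(5)) = (6,7) ∈ E(G2) ✓
  (4,6) → (φ(4),φ(6)) = (3,7) ∈ E(G2) ✓
  (4,7) → (φ(4),φ(7)) = (1,7) ∈ E(G2) ✓
  (5,8) → (φ(5),φ(8)) = (4,6) ∈ E(G2) ✓
  (6,7) → (φ(6),φ(7)) = (1,3) ∈ E(G2) ✓
All 16 edges of G1 map to edges of G2, and |E(G1)| = |E(G2)| = 16, so φ is a bijection on edges as well as vertices. Hence G1 ≅ G2.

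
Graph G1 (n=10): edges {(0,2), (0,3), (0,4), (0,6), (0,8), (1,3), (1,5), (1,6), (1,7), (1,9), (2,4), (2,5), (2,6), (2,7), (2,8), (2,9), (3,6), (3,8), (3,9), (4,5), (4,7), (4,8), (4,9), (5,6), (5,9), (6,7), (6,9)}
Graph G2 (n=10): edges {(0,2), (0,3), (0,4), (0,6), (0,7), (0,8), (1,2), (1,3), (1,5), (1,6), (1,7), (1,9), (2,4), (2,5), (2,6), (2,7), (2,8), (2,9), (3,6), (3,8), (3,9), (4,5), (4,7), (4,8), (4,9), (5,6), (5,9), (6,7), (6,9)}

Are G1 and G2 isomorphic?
No, not isomorphic

The graphs are NOT isomorphic.

Counting edges: G1 has 27 edge(s); G2 has 29 edge(s).
Edge count is an isomorphism invariant (a bijection on vertices induces a bijection on edges), so differing edge counts rule out isomorphism.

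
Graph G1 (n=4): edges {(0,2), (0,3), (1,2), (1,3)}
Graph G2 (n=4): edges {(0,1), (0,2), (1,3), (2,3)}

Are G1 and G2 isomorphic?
Yes, isomorphic

The graphs are isomorphic.
One valid mapping φ: V(G1) → V(G2): 0→3, 1→0, 2→1, 3→2

Verify φ preserves adjacency — for each edge of G1, its image is an edge of G2:
  (0,2) → (φ(0),φ(2)) = (1,3) ∈ E(G2) ✓
  (0,3) → (φ(0),φ(3)) = (2,3) ∈ E(G2) ✓
  (1,2) → (φ(1),φ(2)) = (0,1) ∈ E(G2) ✓
  (1,3) → (φ(1),φ(3)) = (0,2) ∈ E(G2) ✓
All 4 edges of G1 map to edges of G2, and |E(G1)| = |E(G2)| = 4, so φ is a bijection on edges as well as vertices. Hence G1 ≅ G2.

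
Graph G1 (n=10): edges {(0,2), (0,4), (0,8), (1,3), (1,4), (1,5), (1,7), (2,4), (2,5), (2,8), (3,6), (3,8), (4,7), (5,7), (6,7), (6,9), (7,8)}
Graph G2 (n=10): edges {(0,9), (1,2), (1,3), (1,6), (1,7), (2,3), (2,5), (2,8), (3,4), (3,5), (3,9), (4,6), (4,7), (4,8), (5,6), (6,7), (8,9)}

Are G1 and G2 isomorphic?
Yes, isomorphic

The graphs are isomorphic.
One valid mapping φ: V(G1) → V(G2): 0→7, 1→2, 2→6, 3→8, 4→1, 5→5, 6→9, 7→3, 8→4, 9→0

Verify φ preserves adjacency — for each edge of G1, its image is an edge of G2:
  (0,2) → (φ(0),φ(2)) = (6,7) ∈ E(G2) ✓
  (0,4) → (φ(0),φ(4)) = (1,7) ∈ E(G2) ✓
  (0,8) → (φ(0),φ(8)) = (4,7) ∈ E(G2) ✓
  (1,3) → (φ(1),φ(3)) = (2,8) ∈ E(G2) ✓
  (1,4) → (φ(1),φ(4)) = (1,2) ∈ E(G2) ✓
  (1,5) → (φ(1),φ(5)) = (2,5) ∈ E(G2) ✓
  (1,7) → (φ(1),φ(7)) = (2,3) ∈ E(G2) ✓
  (2,4) → (φ(2),φ(4)) = (1,6) ∈ E(G2) ✓
  (2,5) → (φ(2),φ(5)) = (5,6) ∈ E(G2) ✓
  (2,8) → (φ(2),φ(8)) = (4,6) ∈ E(G2) ✓
  (3,6) → (φ(3),φ(6)) = (8,9) ∈ E(G2) ✓
  (3,8) → (φ(3),φ(8)) = (4,8) ∈ E(G2) ✓
  (4,7) → (φ(4),φ(7)) = (1,3) ∈ E(G2) ✓
  (5,7) → (φ(5),φ(7)) = (3,5) ∈ E(G2) ✓
  (6,7) → (φ(6),φ(7)) = (3,9) ∈ E(G2) ✓
  (6,9) → (φ(6),φ(9)) = (0,9) ∈ E(G2) ✓
  (7,8) → (φ(7),φ(8)) = (3,4) ∈ E(G2) ✓
All 17 edges of G1 map to edges of G2, and |E(G1)| = |E(G2)| = 17, so φ is a bijection on edges as well as vertices. Hence G1 ≅ G2.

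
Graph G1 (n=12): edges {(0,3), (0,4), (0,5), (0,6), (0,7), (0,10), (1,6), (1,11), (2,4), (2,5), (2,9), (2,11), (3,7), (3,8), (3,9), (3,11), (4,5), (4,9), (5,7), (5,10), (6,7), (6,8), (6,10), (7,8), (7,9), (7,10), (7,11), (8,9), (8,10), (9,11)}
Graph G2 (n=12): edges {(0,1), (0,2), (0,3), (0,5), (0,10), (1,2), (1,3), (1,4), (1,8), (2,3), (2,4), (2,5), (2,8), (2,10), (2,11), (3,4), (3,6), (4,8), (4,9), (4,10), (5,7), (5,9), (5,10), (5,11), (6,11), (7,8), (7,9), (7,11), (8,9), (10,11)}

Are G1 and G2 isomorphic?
Yes, isomorphic

The graphs are isomorphic.
One valid mapping φ: V(G1) → V(G2): 0→4, 1→6, 2→7, 3→10, 4→9, 5→8, 6→3, 7→2, 8→0, 9→5, 10→1, 11→11

Verify φ preserves adjacency — for each edge of G1, its image is an edge of G2:
  (0,3) → (φ(0),φ(3)) = (4,10) ∈ E(G2) ✓
  (0,4) → (φ(0),φ(4)) = (4,9) ∈ E(G2) ✓
  (0,5) → (φ(0),φ(5)) = (4,8) ∈ E(G2) ✓
  (0,6) → (φ(0),φ(6)) = (3,4) ∈ E(G2) ✓
  (0,7) → (φ(0),φ(7)) = (2,4) ∈ E(G2) ✓
  (0,10) → (φ(0),φ(10)) = (1,4) ∈ E(G2) ✓
  (1,6) → (φ(1),φ(6)) = (3,6) ∈ E(G2) ✓
  (1,11) → (φ(1),φ(11)) = (6,11) ∈ E(G2) ✓
  (2,4) → (φ(2),φ(4)) = (7,9) ∈ E(G2) ✓
  (2,5) → (φ(2),φ(5)) = (7,8) ∈ E(G2) ✓
  (2,9) → (φ(2),φ(9)) = (5,7) ∈ E(G2) ✓
  (2,11) → (φ(2),φ(11)) = (7,11) ∈ E(G2) ✓
  (3,7) → (φ(3),φ(7)) = (2,10) ∈ E(G2) ✓
  (3,8) → (φ(3),φ(8)) = (0,10) ∈ E(G2) ✓
  (3,9) → (φ(3),φ(9)) = (5,10) ∈ E(G2) ✓
  (3,11) → (φ(3),φ(11)) = (10,11) ∈ E(G2) ✓
  (4,5) → (φ(4),φ(5)) = (8,9) ∈ E(G2) ✓
  (4,9) → (φ(4),φ(9)) = (5,9) ∈ E(G2) ✓
  (5,7) → (φ(5),φ(7)) = (2,8) ∈ E(G2) ✓
  (5,10) → (φ(5),φ(10)) = (1,8) ∈ E(G2) ✓
  (6,7) → (φ(6),φ(7)) = (2,3) ∈ E(G2) ✓
  (6,8) → (φ(6),φ(8)) = (0,3) ∈ E(G2) ✓
  (6,10) → (φ(6),φ(10)) = (1,3) ∈ E(G2) ✓
  (7,8) → (φ(7),φ(8)) = (0,2) ∈ E(G2) ✓
  (7,9) → (φ(7),φ(9)) = (2,5) ∈ E(G2) ✓
  (7,10) → (φ(7),φ(10)) = (1,2) ∈ E(G2) ✓
  (7,11) → (φ(7),φ(11)) = (2,11) ∈ E(G2) ✓
  (8,9) → (φ(8),φ(9)) = (0,5) ∈ E(G2) ✓
  (8,10) → (φ(8),φ(10)) = (0,1) ∈ E(G2) ✓
  (9,11) → (φ(9),φ(11)) = (5,11) ∈ E(G2) ✓
All 30 edges of G1 map to edges of G2, and |E(G1)| = |E(G2)| = 30, so φ is a bijection on edges as well as vertices. Hence G1 ≅ G2.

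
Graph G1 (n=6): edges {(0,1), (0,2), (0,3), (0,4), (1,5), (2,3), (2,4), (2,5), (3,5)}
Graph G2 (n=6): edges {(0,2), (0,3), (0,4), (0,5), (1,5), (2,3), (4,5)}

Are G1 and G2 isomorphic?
No, not isomorphic

The graphs are NOT isomorphic.

Counting triangles (3-cliques): G1 has 3, G2 has 2.
Triangle count is an isomorphism invariant, so differing triangle counts rule out isomorphism.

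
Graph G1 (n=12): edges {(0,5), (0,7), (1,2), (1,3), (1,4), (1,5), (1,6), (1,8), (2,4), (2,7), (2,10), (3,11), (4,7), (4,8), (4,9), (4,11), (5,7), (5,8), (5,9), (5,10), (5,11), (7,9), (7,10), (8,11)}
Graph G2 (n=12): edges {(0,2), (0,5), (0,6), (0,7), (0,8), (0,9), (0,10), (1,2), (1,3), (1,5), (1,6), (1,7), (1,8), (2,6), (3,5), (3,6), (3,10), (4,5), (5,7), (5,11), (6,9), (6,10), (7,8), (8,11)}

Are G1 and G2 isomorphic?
Yes, isomorphic

The graphs are isomorphic.
One valid mapping φ: V(G1) → V(G2): 0→9, 1→5, 2→3, 3→11, 4→1, 5→0, 6→4, 7→6, 8→7, 9→2, 10→10, 11→8

Verify φ preserves adjacency — for each edge of G1, its image is an edge of G2:
  (0,5) → (φ(0),φ(5)) = (0,9) ∈ E(G2) ✓
  (0,7) → (φ(0),φ(7)) = (6,9) ∈ E(G2) ✓
  (1,2) → (φ(1),φ(2)) = (3,5) ∈ E(G2) ✓
  (1,3) → (φ(1),φ(3)) = (5,11) ∈ E(G2) ✓
  (1,4) → (φ(1),φ(4)) = (1,5) ∈ E(G2) ✓
  (1,5) → (φ(1),φ(5)) = (0,5) ∈ E(G2) ✓
  (1,6) → (φ(1),φ(6)) = (4,5) ∈ E(G2) ✓
  (1,8) → (φ(1),φ(8)) = (5,7) ∈ E(G2) ✓
  (2,4) → (φ(2),φ(4)) = (1,3) ∈ E(G2) ✓
  (2,7) → (φ(2),φ(7)) = (3,6) ∈ E(G2) ✓
  (2,10) → (φ(2),φ(10)) = (3,10) ∈ E(G2) ✓
  (3,11) → (φ(3),φ(11)) = (8,11) ∈ E(G2) ✓
  (4,7) → (φ(4),φ(7)) = (1,6) ∈ E(G2) ✓
  (4,8) → (φ(4),φ(8)) = (1,7) ∈ E(G2) ✓
  (4,9) → (φ(4),φ(9)) = (1,2) ∈ E(G2) ✓
  (4,11) → (φ(4),φ(11)) = (1,8) ∈ E(G2) ✓
  (5,7) → (φ(5),φ(7)) = (0,6) ∈ E(G2) ✓
  (5,8) → (φ(5),φ(8)) = (0,7) ∈ E(G2) ✓
  (5,9) → (φ(5),φ(9)) = (0,2) ∈ E(G2) ✓
  (5,10) → (φ(5),φ(10)) = (0,10) ∈ E(G2) ✓
  (5,11) → (φ(5),φ(11)) = (0,8) ∈ E(G2) ✓
  (7,9) → (φ(7),φ(9)) = (2,6) ∈ E(G2) ✓
  (7,10) → (φ(7),φ(10)) = (6,10) ∈ E(G2) ✓
  (8,11) → (φ(8),φ(11)) = (7,8) ∈ E(G2) ✓
All 24 edges of G1 map to edges of G2, and |E(G1)| = |E(G2)| = 24, so φ is a bijection on edges as well as vertices. Hence G1 ≅ G2.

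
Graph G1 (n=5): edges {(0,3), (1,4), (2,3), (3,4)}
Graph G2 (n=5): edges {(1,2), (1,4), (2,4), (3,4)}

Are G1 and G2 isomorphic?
No, not isomorphic

The graphs are NOT isomorphic.

Degrees in G1: deg(0)=1, deg(1)=1, deg(2)=1, deg(3)=3, deg(4)=2.
Sorted degree sequence of G1: [3, 2, 1, 1, 1].
Degrees in G2: deg(0)=0, deg(1)=2, deg(2)=2, deg(3)=1, deg(4)=3.
Sorted degree sequence of G2: [3, 2, 2, 1, 0].
The (sorted) degree sequence is an isomorphism invariant, so since G1 and G2 have different degree sequences they cannot be isomorphic.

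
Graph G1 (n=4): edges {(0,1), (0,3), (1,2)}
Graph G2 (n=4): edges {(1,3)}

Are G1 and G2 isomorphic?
No, not isomorphic

The graphs are NOT isomorphic.

Connected components of G1: 1 component(s) with vertex sets [[0, 1, 2, 3]], sizes [4].
Connected components of G2: 3 component(s) with vertex sets [[0], [2], [1, 3]], sizes [1, 1, 2].
The number of connected components (and the multiset of component sizes) is an isomorphism invariant — an isomorphism maps each component of G1 bijectively onto a component of G2. Since G1 has 1 component(s) and G2 has 3, they cannot be isomorphic.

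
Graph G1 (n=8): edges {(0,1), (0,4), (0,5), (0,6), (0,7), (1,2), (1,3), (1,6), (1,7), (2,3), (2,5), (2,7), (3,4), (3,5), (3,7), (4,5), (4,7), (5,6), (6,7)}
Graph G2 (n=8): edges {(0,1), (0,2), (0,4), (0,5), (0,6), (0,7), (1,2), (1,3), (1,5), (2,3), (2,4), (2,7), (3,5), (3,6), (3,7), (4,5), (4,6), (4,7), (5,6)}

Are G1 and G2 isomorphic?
Yes, isomorphic

The graphs are isomorphic.
One valid mapping φ: V(G1) → V(G2): 0→2, 1→4, 2→6, 3→5, 4→1, 5→3, 6→7, 7→0

Verify φ preserves adjacency — for each edge of G1, its image is an edge of G2:
  (0,1) → (φ(0),φ(1)) = (2,4) ∈ E(G2) ✓
  (0,4) → (φ(0),φ(4)) = (1,2) ∈ E(G2) ✓
  (0,5) → (φ(0),φ(5)) = (2,3) ∈ E(G2) ✓
  (0,6) → (φ(0),φ(6)) = (2,7) ∈ E(G2) ✓
  (0,7) → (φ(0),φ(7)) = (0,2) ∈ E(G2) ✓
  (1,2) → (φ(1),φ(2)) = (4,6) ∈ E(G2) ✓
  (1,3) → (φ(1),φ(3)) = (4,5) ∈ E(G2) ✓
  (1,6) → (φ(1),φ(6)) = (4,7) ∈ E(G2) ✓
  (1,7) → (φ(1),φ(7)) = (0,4) ∈ E(G2) ✓
  (2,3) → (φ(2),φ(3)) = (5,6) ∈ E(G2) ✓
  (2,5) → (φ(2),φ(5)) = (3,6) ∈ E(G2) ✓
  (2,7) → (φ(2),φ(7)) = (0,6) ∈ E(G2) ✓
  (3,4) → (φ(3),φ(4)) = (1,5) ∈ E(G2) ✓
  (3,5) → (φ(3),φ(5)) = (3,5) ∈ E(G2) ✓
  (3,7) → (φ(3),φ(7)) = (0,5) ∈ E(G2) ✓
  (4,5) → (φ(4),φ(5)) = (1,3) ∈ E(G2) ✓
  (4,7) → (φ(4),φ(7)) = (0,1) ∈ E(G2) ✓
  (5,6) → (φ(5),φ(6)) = (3,7) ∈ E(G2) ✓
  (6,7) → (φ(6),φ(7)) = (0,7) ∈ E(G2) ✓
All 19 edges of G1 map to edges of G2, and |E(G1)| = |E(G2)| = 19, so φ is a bijection on edges as well as vertices. Hence G1 ≅ G2.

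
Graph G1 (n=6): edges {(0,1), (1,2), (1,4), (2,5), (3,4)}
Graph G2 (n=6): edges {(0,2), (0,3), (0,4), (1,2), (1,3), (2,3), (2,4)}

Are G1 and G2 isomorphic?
No, not isomorphic

The graphs are NOT isomorphic.

Counting triangles (3-cliques): G1 has 0, G2 has 3.
Triangle count is an isomorphism invariant, so differing triangle counts rule out isomorphism.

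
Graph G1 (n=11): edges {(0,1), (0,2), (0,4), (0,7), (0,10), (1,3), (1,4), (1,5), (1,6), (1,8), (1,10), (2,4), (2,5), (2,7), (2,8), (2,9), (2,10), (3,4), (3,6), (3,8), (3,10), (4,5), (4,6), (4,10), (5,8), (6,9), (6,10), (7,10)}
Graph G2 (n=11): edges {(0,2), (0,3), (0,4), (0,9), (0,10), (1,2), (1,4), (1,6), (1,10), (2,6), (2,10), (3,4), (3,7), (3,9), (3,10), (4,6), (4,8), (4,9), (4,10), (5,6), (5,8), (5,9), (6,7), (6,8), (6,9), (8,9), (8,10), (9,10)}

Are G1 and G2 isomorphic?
Yes, isomorphic

The graphs are isomorphic.
One valid mapping φ: V(G1) → V(G2): 0→8, 1→10, 2→6, 3→0, 4→4, 5→1, 6→3, 7→5, 8→2, 9→7, 10→9

Verify φ preserves adjacency — for each edge of G1, its image is an edge of G2:
  (0,1) → (φ(0),φ(1)) = (8,10) ∈ E(G2) ✓
  (0,2) → (φ(0),φ(2)) = (6,8) ∈ E(G2) ✓
  (0,4) → (φ(0),φ(4)) = (4,8) ∈ E(G2) ✓
  (0,7) → (φ(0),φ(7)) = (5,8) ∈ E(G2) ✓
  (0,10) → (φ(0),φ(10)) = (8,9) ∈ E(G2) ✓
  (1,3) → (φ(1),φ(3)) = (0,10) ∈ E(G2) ✓
  (1,4) → (φ(1),φ(4)) = (4,10) ∈ E(G2) ✓
  (1,5) → (φ(1),φ(5)) = (1,10) ∈ E(G2) ✓
  (1,6) → (φ(1),φ(6)) = (3,10) ∈ E(G2) ✓
  (1,8) → (φ(1),φ(8)) = (2,10) ∈ E(G2) ✓
  (1,10) → (φ(1),φ(10)) = (9,10) ∈ E(G2) ✓
  (2,4) → (φ(2),φ(4)) = (4,6) ∈ E(G2) ✓
  (2,5) → (φ(2),φ(5)) = (1,6) ∈ E(G2) ✓
  (2,7) → (φ(2),φ(7)) = (5,6) ∈ E(G2) ✓
  (2,8) → (φ(2),φ(8)) = (2,6) ∈ E(G2) ✓
  (2,9) → (φ(2),φ(9)) = (6,7) ∈ E(G2) ✓
  (2,10) → (φ(2),φ(10)) = (6,9) ∈ E(G2) ✓
  (3,4) → (φ(3),φ(4)) = (0,4) ∈ E(G2) ✓
  (3,6) → (φ(3),φ(6)) = (0,3) ∈ E(G2) ✓
  (3,8) → (φ(3),φ(8)) = (0,2) ∈ E(G2) ✓
  (3,10) → (φ(3),φ(10)) = (0,9) ∈ E(G2) ✓
  (4,5) → (φ(4),φ(5)) = (1,4) ∈ E(G2) ✓
  (4,6) → (φ(4),φ(6)) = (3,4) ∈ E(G2) ✓
  (4,10) → (φ(4),φ(10)) = (4,9) ∈ E(G2) ✓
  (5,8) → (φ(5),φ(8)) = (1,2) ∈ E(G2) ✓
  (6,9) → (φ(6),φ(9)) = (3,7) ∈ E(G2) ✓
  (6,10) → (φ(6),φ(10)) = (3,9) ∈ E(G2) ✓
  (7,10) → (φ(7),φ(10)) = (5,9) ∈ E(G2) ✓
All 28 edges of G1 map to edges of G2, and |E(G1)| = |E(G2)| = 28, so φ is a bijection on edges as well as vertices. Hence G1 ≅ G2.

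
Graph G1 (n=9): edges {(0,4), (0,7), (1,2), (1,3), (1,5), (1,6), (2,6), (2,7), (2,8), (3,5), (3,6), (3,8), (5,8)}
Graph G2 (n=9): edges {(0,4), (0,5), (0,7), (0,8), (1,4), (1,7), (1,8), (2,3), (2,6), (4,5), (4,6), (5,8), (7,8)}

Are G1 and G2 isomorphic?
Yes, isomorphic

The graphs are isomorphic.
One valid mapping φ: V(G1) → V(G2): 0→2, 1→0, 2→4, 3→8, 4→3, 5→7, 6→5, 7→6, 8→1

Verify φ preserves adjacency — for each edge of G1, its image is an edge of G2:
  (0,4) → (φ(0),φ(4)) = (2,3) ∈ E(G2) ✓
  (0,7) → (φ(0),φ(7)) = (2,6) ∈ E(G2) ✓
  (1,2) → (φ(1),φ(2)) = (0,4) ∈ E(G2) ✓
  (1,3) → (φ(1),φ(3)) = (0,8) ∈ E(G2) ✓
  (1,5) → (φ(1),φ(5)) = (0,7) ∈ E(G2) ✓
  (1,6) → (φ(1),φ(6)) = (0,5) ∈ E(G2) ✓
  (2,6) → (φ(2),φ(6)) = (4,5) ∈ E(G2) ✓
  (2,7) → (φ(2),φ(7)) = (4,6) ∈ E(G2) ✓
  (2,8) → (φ(2),φ(8)) = (1,4) ∈ E(G2) ✓
  (3,5) → (φ(3),φ(5)) = (7,8) ∈ E(G2) ✓
  (3,6) → (φ(3),φ(6)) = (5,8) ∈ E(G2) ✓
  (3,8) → (φ(3),φ(8)) = (1,8) ∈ E(G2) ✓
  (5,8) → (φ(5),φ(8)) = (1,7) ∈ E(G2) ✓
All 13 edges of G1 map to edges of G2, and |E(G1)| = |E(G2)| = 13, so φ is a bijection on edges as well as vertices. Hence G1 ≅ G2.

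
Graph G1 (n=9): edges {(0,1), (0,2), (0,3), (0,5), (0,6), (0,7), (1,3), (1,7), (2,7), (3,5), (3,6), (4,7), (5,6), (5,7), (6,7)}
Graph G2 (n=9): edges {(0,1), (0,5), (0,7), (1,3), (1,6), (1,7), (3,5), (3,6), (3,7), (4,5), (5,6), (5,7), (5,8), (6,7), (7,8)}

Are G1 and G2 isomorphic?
Yes, isomorphic

The graphs are isomorphic.
One valid mapping φ: V(G1) → V(G2): 0→7, 1→0, 2→8, 3→1, 4→4, 5→6, 6→3, 7→5, 8→2

Verify φ preserves adjacency — for each edge of G1, its image is an edge of G2:
  (0,1) → (φ(0),φ(1)) = (0,7) ∈ E(G2) ✓
  (0,2) → (φ(0),φ(2)) = (7,8) ∈ E(G2) ✓
  (0,3) → (φ(0),φ(3)) = (1,7) ∈ E(G2) ✓
  (0,5) → (φ(0),φ(5)) = (6,7) ∈ E(G2) ✓
  (0,6) → (φ(0),φ(6)) = (3,7) ∈ E(G2) ✓
  (0,7) → (φ(0),φ(7)) = (5,7) ∈ E(G2) ✓
  (1,3) → (φ(1),φ(3)) = (0,1) ∈ E(G2) ✓
  (1,7) → (φ(1),φ(7)) = (0,5) ∈ E(G2) ✓
  (2,7) → (φ(2),φ(7)) = (5,8) ∈ E(G2) ✓
  (3,5) → (φ(3),φ(5)) = (1,6) ∈ E(G2) ✓
  (3,6) → (φ(3),φ(6)) = (1,3) ∈ E(G2) ✓
  (4,7) → (φ(4),φ(7)) = (4,5) ∈ E(G2) ✓
  (5,6) → (φ(5),φ(6)) = (3,6) ∈ E(G2) ✓
  (5,7) → (φ(5),φ(7)) = (5,6) ∈ E(G2) ✓
  (6,7) → (φ(6),φ(7)) = (3,5) ∈ E(G2) ✓
All 15 edges of G1 map to edges of G2, and |E(G1)| = |E(G2)| = 15, so φ is a bijection on edges as well as vertices. Hence G1 ≅ G2.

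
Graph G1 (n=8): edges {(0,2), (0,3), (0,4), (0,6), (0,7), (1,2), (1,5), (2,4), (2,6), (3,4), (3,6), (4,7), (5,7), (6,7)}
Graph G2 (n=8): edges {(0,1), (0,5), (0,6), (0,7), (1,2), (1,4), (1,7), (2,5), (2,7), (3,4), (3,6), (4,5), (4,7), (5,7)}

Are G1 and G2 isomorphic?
Yes, isomorphic

The graphs are isomorphic.
One valid mapping φ: V(G1) → V(G2): 0→7, 1→6, 2→0, 3→2, 4→5, 5→3, 6→1, 7→4

Verify φ preserves adjacency — for each edge of G1, its image is an edge of G2:
  (0,2) → (φ(0),φ(2)) = (0,7) ∈ E(G2) ✓
  (0,3) → (φ(0),φ(3)) = (2,7) ∈ E(G2) ✓
  (0,4) → (φ(0),φ(4)) = (5,7) ∈ E(G2) ✓
  (0,6) → (φ(0),φ(6)) = (1,7) ∈ E(G2) ✓
  (0,7) → (φ(0),φ(7)) = (4,7) ∈ E(G2) ✓
  (1,2) → (φ(1),φ(2)) = (0,6) ∈ E(G2) ✓
  (1,5) → (φ(1),φ(5)) = (3,6) ∈ E(G2) ✓
  (2,4) → (φ(2),φ(4)) = (0,5) ∈ E(G2) ✓
  (2,6) → (φ(2),φ(6)) = (0,1) ∈ E(G2) ✓
  (3,4) → (φ(3),φ(4)) = (2,5) ∈ E(G2) ✓
  (3,6) → (φ(3),φ(6)) = (1,2) ∈ E(G2) ✓
  (4,7) → (φ(4),φ(7)) = (4,5) ∈ E(G2) ✓
  (5,7) → (φ(5),φ(7)) = (3,4) ∈ E(G2) ✓
  (6,7) → (φ(6),φ(7)) = (1,4) ∈ E(G2) ✓
All 14 edges of G1 map to edges of G2, and |E(G1)| = |E(G2)| = 14, so φ is a bijection on edges as well as vertices. Hence G1 ≅ G2.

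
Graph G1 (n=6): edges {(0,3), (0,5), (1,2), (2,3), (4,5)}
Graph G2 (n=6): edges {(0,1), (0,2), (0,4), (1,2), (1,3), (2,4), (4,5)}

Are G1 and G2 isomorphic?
No, not isomorphic

The graphs are NOT isomorphic.

Counting triangles (3-cliques): G1 has 0, G2 has 2.
Triangle count is an isomorphism invariant, so differing triangle counts rule out isomorphism.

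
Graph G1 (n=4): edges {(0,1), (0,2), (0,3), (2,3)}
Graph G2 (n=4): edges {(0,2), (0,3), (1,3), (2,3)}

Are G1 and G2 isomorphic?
Yes, isomorphic

The graphs are isomorphic.
One valid mapping φ: V(G1) → V(G2): 0→3, 1→1, 2→0, 3→2

Verify φ preserves adjacency — for each edge of G1, its image is an edge of G2:
  (0,1) → (φ(0),φ(1)) = (1,3) ∈ E(G2) ✓
  (0,2) → (φ(0),φ(2)) = (0,3) ∈ E(G2) ✓
  (0,3) → (φ(0),φ(3)) = (2,3) ∈ E(G2) ✓
  (2,3) → (φ(2),φ(3)) = (0,2) ∈ E(G2) ✓
All 4 edges of G1 map to edges of G2, and |E(G1)| = |E(G2)| = 4, so φ is a bijection on edges as well as vertices. Hence G1 ≅ G2.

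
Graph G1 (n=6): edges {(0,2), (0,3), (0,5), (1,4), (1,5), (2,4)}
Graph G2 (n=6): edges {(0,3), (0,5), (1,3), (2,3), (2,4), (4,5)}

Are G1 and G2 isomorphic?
Yes, isomorphic

The graphs are isomorphic.
One valid mapping φ: V(G1) → V(G2): 0→3, 1→4, 2→0, 3→1, 4→5, 5→2

Verify φ preserves adjacency — for each edge of G1, its image is an edge of G2:
  (0,2) → (φ(0),φ(2)) = (0,3) ∈ E(G2) ✓
  (0,3) → (φ(0),φ(3)) = (1,3) ∈ E(G2) ✓
  (0,5) → (φ(0),φ(5)) = (2,3) ∈ E(G2) ✓
  (1,4) → (φ(1),φ(4)) = (4,5) ∈ E(G2) ✓
  (1,5) → (φ(1),φ(5)) = (2,4) ∈ E(G2) ✓
  (2,4) → (φ(2),φ(4)) = (0,5) ∈ E(G2) ✓
All 6 edges of G1 map to edges of G2, and |E(G1)| = |E(G2)| = 6, so φ is a bijection on edges as well as vertices. Hence G1 ≅ G2.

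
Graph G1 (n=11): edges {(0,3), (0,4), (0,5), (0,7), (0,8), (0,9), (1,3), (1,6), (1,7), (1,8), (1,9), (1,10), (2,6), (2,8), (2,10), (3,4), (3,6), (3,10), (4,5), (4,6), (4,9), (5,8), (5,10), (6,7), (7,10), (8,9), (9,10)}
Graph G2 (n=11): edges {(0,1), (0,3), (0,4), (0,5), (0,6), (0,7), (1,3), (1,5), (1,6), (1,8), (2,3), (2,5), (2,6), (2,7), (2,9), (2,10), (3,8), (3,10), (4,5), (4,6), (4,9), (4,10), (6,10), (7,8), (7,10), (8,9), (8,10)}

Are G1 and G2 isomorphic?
Yes, isomorphic

The graphs are isomorphic.
One valid mapping φ: V(G1) → V(G2): 0→0, 1→10, 2→9, 3→3, 4→1, 5→5, 6→8, 7→7, 8→4, 9→6, 10→2

Verify φ preserves adjacency — for each edge of G1, its image is an edge of G2:
  (0,3) → (φ(0),φ(3)) = (0,3) ∈ E(G2) ✓
  (0,4) → (φ(0),φ(4)) = (0,1) ∈ E(G2) ✓
  (0,5) → (φ(0),φ(5)) = (0,5) ∈ E(G2) ✓
  (0,7) → (φ(0),φ(7)) = (0,7) ∈ E(G2) ✓
  (0,8) → (φ(0),φ(8)) = (0,4) ∈ E(G2) ✓
  (0,9) → (φ(0),φ(9)) = (0,6) ∈ E(G2) ✓
  (1,3) → (φ(1),φ(3)) = (3,10) ∈ E(G2) ✓
  (1,6) → (φ(1),φ(6)) = (8,10) ∈ E(G2) ✓
  (1,7) → (φ(1),φ(7)) = (7,10) ∈ E(G2) ✓
  (1,8) → (φ(1),φ(8)) = (4,10) ∈ E(G2) ✓
  (1,9) → (φ(1),φ(9)) = (6,10) ∈ E(G2) ✓
  (1,10) → (φ(1),φ(10)) = (2,10) ∈ E(G2) ✓
  (2,6) → (φ(2),φ(6)) = (8,9) ∈ E(G2) ✓
  (2,8) → (φ(2),φ(8)) = (4,9) ∈ E(G2) ✓
  (2,10) → (φ(2),φ(10)) = (2,9) ∈ E(G2) ✓
  (3,4) → (φ(3),φ(4)) = (1,3) ∈ E(G2) ✓
  (3,6) → (φ(3),φ(6)) = (3,8) ∈ E(G2) ✓
  (3,10) → (φ(3),φ(10)) = (2,3) ∈ E(G2) ✓
  (4,5) → (φ(4),φ(5)) = (1,5) ∈ E(G2) ✓
  (4,6) → (φ(4),φ(6)) = (1,8) ∈ E(G2) ✓
  (4,9) → (φ(4),φ(9)) = (1,6) ∈ E(G2) ✓
  (5,8) → (φ(5),φ(8)) = (4,5) ∈ E(G2) ✓
  (5,10) → (φ(5),φ(10)) = (2,5) ∈ E(G2) ✓
  (6,7) → (φ(6),φ(7)) = (7,8) ∈ E(G2) ✓
  (7,10) → (φ(7),φ(10)) = (2,7) ∈ E(G2) ✓
  (8,9) → (φ(8),φ(9)) = (4,6) ∈ E(G2) ✓
  (9,10) → (φ(9),φ(10)) = (2,6) ∈ E(G2) ✓
All 27 edges of G1 map to edges of G2, and |E(G1)| = |E(G2)| = 27, so φ is a bijection on edges as well as vertices. Hence G1 ≅ G2.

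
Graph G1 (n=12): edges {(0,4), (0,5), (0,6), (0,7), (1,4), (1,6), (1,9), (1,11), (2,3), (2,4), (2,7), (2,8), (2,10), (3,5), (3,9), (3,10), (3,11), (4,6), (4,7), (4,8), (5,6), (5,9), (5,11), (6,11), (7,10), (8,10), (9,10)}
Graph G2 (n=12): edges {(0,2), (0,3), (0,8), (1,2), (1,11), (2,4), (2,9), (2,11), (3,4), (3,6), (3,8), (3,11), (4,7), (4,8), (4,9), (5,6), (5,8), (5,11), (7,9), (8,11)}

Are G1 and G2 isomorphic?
No, not isomorphic

The graphs are NOT isomorphic.

Counting triangles (3-cliques): G1 has 14, G2 has 7.
Triangle count is an isomorphism invariant, so differing triangle counts rule out isomorphism.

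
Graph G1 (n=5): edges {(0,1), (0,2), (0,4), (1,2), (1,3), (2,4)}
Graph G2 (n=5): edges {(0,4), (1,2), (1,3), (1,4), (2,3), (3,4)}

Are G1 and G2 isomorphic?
Yes, isomorphic

The graphs are isomorphic.
One valid mapping φ: V(G1) → V(G2): 0→1, 1→4, 2→3, 3→0, 4→2

Verify φ preserves adjacency — for each edge of G1, its image is an edge of G2:
  (0,1) → (φ(0),φ(1)) = (1,4) ∈ E(G2) ✓
  (0,2) → (φ(0),φ(2)) = (1,3) ∈ E(G2) ✓
  (0,4) → (φ(0),φ(4)) = (1,2) ∈ E(G2) ✓
  (1,2) → (φ(1),φ(2)) = (3,4) ∈ E(G2) ✓
  (1,3) → (φ(1),φ(3)) = (0,4) ∈ E(G2) ✓
  (2,4) → (φ(2),φ(4)) = (2,3) ∈ E(G2) ✓
All 6 edges of G1 map to edges of G2, and |E(G1)| = |E(G2)| = 6, so φ is a bijection on edges as well as vertices. Hence G1 ≅ G2.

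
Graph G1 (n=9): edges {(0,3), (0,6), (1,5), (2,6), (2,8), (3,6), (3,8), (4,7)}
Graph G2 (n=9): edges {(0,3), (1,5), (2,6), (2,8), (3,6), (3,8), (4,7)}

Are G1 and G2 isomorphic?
No, not isomorphic

The graphs are NOT isomorphic.

Counting edges: G1 has 8 edge(s); G2 has 7 edge(s).
Edge count is an isomorphism invariant (a bijection on vertices induces a bijection on edges), so differing edge counts rule out isomorphism.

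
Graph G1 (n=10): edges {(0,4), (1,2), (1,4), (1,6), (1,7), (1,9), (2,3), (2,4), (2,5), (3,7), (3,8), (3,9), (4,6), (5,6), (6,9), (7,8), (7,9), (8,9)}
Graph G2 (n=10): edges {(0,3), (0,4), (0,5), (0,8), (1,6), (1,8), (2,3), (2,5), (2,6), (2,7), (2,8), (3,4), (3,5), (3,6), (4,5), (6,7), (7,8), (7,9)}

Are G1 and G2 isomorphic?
Yes, isomorphic

The graphs are isomorphic.
One valid mapping φ: V(G1) → V(G2): 0→9, 1→2, 2→8, 3→0, 4→7, 5→1, 6→6, 7→5, 8→4, 9→3

Verify φ preserves adjacency — for each edge of G1, its image is an edge of G2:
  (0,4) → (φ(0),φ(4)) = (7,9) ∈ E(G2) ✓
  (1,2) → (φ(1),φ(2)) = (2,8) ∈ E(G2) ✓
  (1,4) → (φ(1),φ(4)) = (2,7) ∈ E(G2) ✓
  (1,6) → (φ(1),φ(6)) = (2,6) ∈ E(G2) ✓
  (1,7) → (φ(1),φ(7)) = (2,5) ∈ E(G2) ✓
  (1,9) → (φ(1),φ(9)) = (2,3) ∈ E(G2) ✓
  (2,3) → (φ(2),φ(3)) = (0,8) ∈ E(G2) ✓
  (2,4) → (φ(2),φ(4)) = (7,8) ∈ E(G2) ✓
  (2,5) → (φ(2),φ(5)) = (1,8) ∈ E(G2) ✓
  (3,7) → (φ(3),φ(7)) = (0,5) ∈ E(G2) ✓
  (3,8) → (φ(3),φ(8)) = (0,4) ∈ E(G2) ✓
  (3,9) → (φ(3),φ(9)) = (0,3) ∈ E(G2) ✓
  (4,6) → (φ(4),φ(6)) = (6,7) ∈ E(G2) ✓
  (5,6) → (φ(5),φ(6)) = (1,6) ∈ E(G2) ✓
  (6,9) → (φ(6),φ(9)) = (3,6) ∈ E(G2) ✓
  (7,8) → (φ(7),φ(8)) = (4,5) ∈ E(G2) ✓
  (7,9) → (φ(7),φ(9)) = (3,5) ∈ E(G2) ✓
  (8,9) → (φ(8),φ(9)) = (3,4) ∈ E(G2) ✓
All 18 edges of G1 map to edges of G2, and |E(G1)| = |E(G2)| = 18, so φ is a bijection on edges as well as vertices. Hence G1 ≅ G2.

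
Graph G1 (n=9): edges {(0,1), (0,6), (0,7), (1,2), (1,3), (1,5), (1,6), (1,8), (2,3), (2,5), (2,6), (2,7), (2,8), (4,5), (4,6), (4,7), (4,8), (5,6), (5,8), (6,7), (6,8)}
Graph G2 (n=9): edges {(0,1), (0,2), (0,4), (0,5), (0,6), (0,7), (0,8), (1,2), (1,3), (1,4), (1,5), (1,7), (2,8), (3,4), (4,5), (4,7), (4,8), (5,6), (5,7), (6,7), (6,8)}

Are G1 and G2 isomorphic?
Yes, isomorphic

The graphs are isomorphic.
One valid mapping φ: V(G1) → V(G2): 0→2, 1→1, 2→4, 3→3, 4→6, 5→7, 6→0, 7→8, 8→5

Verify φ preserves adjacency — for each edge of G1, its image is an edge of G2:
  (0,1) → (φ(0),φ(1)) = (1,2) ∈ E(G2) ✓
  (0,6) → (φ(0),φ(6)) = (0,2) ∈ E(G2) ✓
  (0,7) → (φ(0),φ(7)) = (2,8) ∈ E(G2) ✓
  (1,2) → (φ(1),φ(2)) = (1,4) ∈ E(G2) ✓
  (1,3) → (φ(1),φ(3)) = (1,3) ∈ E(G2) ✓
  (1,5) → (φ(1),φ(5)) = (1,7) ∈ E(G2) ✓
  (1,6) → (φ(1),φ(6)) = (0,1) ∈ E(G2) ✓
  (1,8) → (φ(1),φ(8)) = (1,5) ∈ E(G2) ✓
  (2,3) → (φ(2),φ(3)) = (3,4) ∈ E(G2) ✓
  (2,5) → (φ(2),φ(5)) = (4,7) ∈ E(G2) ✓
  (2,6) → (φ(2),φ(6)) = (0,4) ∈ E(G2) ✓
  (2,7) → (φ(2),φ(7)) = (4,8) ∈ E(G2) ✓
  (2,8) → (φ(2),φ(8)) = (4,5) ∈ E(G2) ✓
  (4,5) → (φ(4),φ(5)) = (6,7) ∈ E(G2) ✓
  (4,6) → (φ(4),φ(6)) = (0,6) ∈ E(G2) ✓
  (4,7) → (φ(4),φ(7)) = (6,8) ∈ E(G2) ✓
  (4,8) → (φ(4),φ(8)) = (5,6) ∈ E(G2) ✓
  (5,6) → (φ(5),φ(6)) = (0,7) ∈ E(G2) ✓
  (5,8) → (φ(5),φ(8)) = (5,7) ∈ E(G2) ✓
  (6,7) → (φ(6),φ(7)) = (0,8) ∈ E(G2) ✓
  (6,8) → (φ(6),φ(8)) = (0,5) ∈ E(G2) ✓
All 21 edges of G1 map to edges of G2, and |E(G1)| = |E(G2)| = 21, so φ is a bijection on edges as well as vertices. Hence G1 ≅ G2.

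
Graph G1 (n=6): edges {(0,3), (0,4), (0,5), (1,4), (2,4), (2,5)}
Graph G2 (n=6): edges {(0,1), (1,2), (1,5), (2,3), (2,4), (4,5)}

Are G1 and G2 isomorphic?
Yes, isomorphic

The graphs are isomorphic.
One valid mapping φ: V(G1) → V(G2): 0→1, 1→3, 2→4, 3→0, 4→2, 5→5

Verify φ preserves adjacency — for each edge of G1, its image is an edge of G2:
  (0,3) → (φ(0),φ(3)) = (0,1) ∈ E(G2) ✓
  (0,4) → (φ(0),φ(4)) = (1,2) ∈ E(G2) ✓
  (0,5) → (φ(0),φ(5)) = (1,5) ∈ E(G2) ✓
  (1,4) → (φ(1),φ(4)) = (2,3) ∈ E(G2) ✓
  (2,4) → (φ(2),φ(4)) = (2,4) ∈ E(G2) ✓
  (2,5) → (φ(2),φ(5)) = (4,5) ∈ E(G2) ✓
All 6 edges of G1 map to edges of G2, and |E(G1)| = |E(G2)| = 6, so φ is a bijection on edges as well as vertices. Hence G1 ≅ G2.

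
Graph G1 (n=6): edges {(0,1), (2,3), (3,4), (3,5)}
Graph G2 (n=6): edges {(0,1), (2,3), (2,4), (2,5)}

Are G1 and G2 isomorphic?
Yes, isomorphic

The graphs are isomorphic.
One valid mapping φ: V(G1) → V(G2): 0→1, 1→0, 2→5, 3→2, 4→4, 5→3

Verify φ preserves adjacency — for each edge of G1, its image is an edge of G2:
  (0,1) → (φ(0),φ(1)) = (0,1) ∈ E(G2) ✓
  (2,3) → (φ(2),φ(3)) = (2,5) ∈ E(G2) ✓
  (3,4) → (φ(3),φ(4)) = (2,4) ∈ E(G2) ✓
  (3,5) → (φ(3),φ(5)) = (2,3) ∈ E(G2) ✓
All 4 edges of G1 map to edges of G2, and |E(G1)| = |E(G2)| = 4, so φ is a bijection on edges as well as vertices. Hence G1 ≅ G2.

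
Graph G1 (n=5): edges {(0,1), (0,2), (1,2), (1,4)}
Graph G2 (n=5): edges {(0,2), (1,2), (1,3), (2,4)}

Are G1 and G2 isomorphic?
No, not isomorphic

The graphs are NOT isomorphic.

Connected components of G1: 2 component(s) with vertex sets [[3], [0, 1, 2, 4]], sizes [1, 4].
Connected components of G2: 1 component(s) with vertex sets [[0, 1, 2, 3, 4]], sizes [5].
The number of connected components (and the multiset of component sizes) is an isomorphism invariant — an isomorphism maps each component of G1 bijectively onto a component of G2. Since G1 has 2 component(s) and G2 has 1, they cannot be isomorphic.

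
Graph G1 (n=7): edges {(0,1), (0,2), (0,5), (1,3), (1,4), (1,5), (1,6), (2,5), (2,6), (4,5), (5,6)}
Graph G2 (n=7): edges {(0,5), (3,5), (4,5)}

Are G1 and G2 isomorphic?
No, not isomorphic

The graphs are NOT isomorphic.

Connected components of G1: 1 component(s) with vertex sets [[0, 1, 2, 3, 4, 5, 6]], sizes [7].
Connected components of G2: 4 component(s) with vertex sets [[1], [2], [6], [0, 3, 4, 5]], sizes [1, 1, 1, 4].
The number of connected components (and the multiset of component sizes) is an isomorphism invariant — an isomorphism maps each component of G1 bijectively onto a component of G2. Since G1 has 1 component(s) and G2 has 4, they cannot be isomorphic.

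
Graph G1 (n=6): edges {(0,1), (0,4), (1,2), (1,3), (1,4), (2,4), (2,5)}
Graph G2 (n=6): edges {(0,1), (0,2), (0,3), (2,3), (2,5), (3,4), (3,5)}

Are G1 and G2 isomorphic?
Yes, isomorphic

The graphs are isomorphic.
One valid mapping φ: V(G1) → V(G2): 0→5, 1→3, 2→0, 3→4, 4→2, 5→1

Verify φ preserves adjacency — for each edge of G1, its image is an edge of G2:
  (0,1) → (φ(0),φ(1)) = (3,5) ∈ E(G2) ✓
  (0,4) → (φ(0),φ(4)) = (2,5) ∈ E(G2) ✓
  (1,2) → (φ(1),φ(2)) = (0,3) ∈ E(G2) ✓
  (1,3) → (φ(1),φ(3)) = (3,4) ∈ E(G2) ✓
  (1,4) → (φ(1),φ(4)) = (2,3) ∈ E(G2) ✓
  (2,4) → (φ(2),φ(4)) = (0,2) ∈ E(G2) ✓
  (2,5) → (φ(2),φ(5)) = (0,1) ∈ E(G2) ✓
All 7 edges of G1 map to edges of G2, and |E(G1)| = |E(G2)| = 7, so φ is a bijection on edges as well as vertices. Hence G1 ≅ G2.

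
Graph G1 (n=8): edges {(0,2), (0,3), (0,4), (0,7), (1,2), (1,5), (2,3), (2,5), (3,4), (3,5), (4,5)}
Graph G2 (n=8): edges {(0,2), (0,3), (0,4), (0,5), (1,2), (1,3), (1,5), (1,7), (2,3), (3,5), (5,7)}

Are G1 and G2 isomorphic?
Yes, isomorphic

The graphs are isomorphic.
One valid mapping φ: V(G1) → V(G2): 0→0, 1→7, 2→5, 3→3, 4→2, 5→1, 6→6, 7→4

Verify φ preserves adjacency — for each edge of G1, its image is an edge of G2:
  (0,2) → (φ(0),φ(2)) = (0,5) ∈ E(G2) ✓
  (0,3) → (φ(0),φ(3)) = (0,3) ∈ E(G2) ✓
  (0,4) → (φ(0),φ(4)) = (0,2) ∈ E(G2) ✓
  (0,7) → (φ(0),φ(7)) = (0,4) ∈ E(G2) ✓
  (1,2) → (φ(1),φ(2)) = (5,7) ∈ E(G2) ✓
  (1,5) → (φ(1),φ(5)) = (1,7) ∈ E(G2) ✓
  (2,3) → (φ(2),φ(3)) = (3,5) ∈ E(G2) ✓
  (2,5) → (φ(2),φ(5)) = (1,5) ∈ E(G2) ✓
  (3,4) → (φ(3),φ(4)) = (2,3) ∈ E(G2) ✓
  (3,5) → (φ(3),φ(5)) = (1,3) ∈ E(G2) ✓
  (4,5) → (φ(4),φ(5)) = (1,2) ∈ E(G2) ✓
All 11 edges of G1 map to edges of G2, and |E(G1)| = |E(G2)| = 11, so φ is a bijection on edges as well as vertices. Hence G1 ≅ G2.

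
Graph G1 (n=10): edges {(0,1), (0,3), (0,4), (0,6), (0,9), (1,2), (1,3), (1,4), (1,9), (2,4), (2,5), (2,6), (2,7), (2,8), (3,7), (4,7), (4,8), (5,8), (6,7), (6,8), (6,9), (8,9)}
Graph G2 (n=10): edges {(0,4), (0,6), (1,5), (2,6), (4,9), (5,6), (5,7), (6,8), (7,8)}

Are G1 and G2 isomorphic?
No, not isomorphic

The graphs are NOT isomorphic.

Connected components of G1: 1 component(s) with vertex sets [[0, 1, 2, 3, 4, 5, 6, 7, 8, 9]], sizes [10].
Connected components of G2: 2 component(s) with vertex sets [[3], [0, 1, 2, 4, 5, 6, 7, 8, 9]], sizes [1, 9].
The number of connected components (and the multiset of component sizes) is an isomorphism invariant — an isomorphism maps each component of G1 bijectively onto a component of G2. Since G1 has 1 component(s) and G2 has 2, they cannot be isomorphic.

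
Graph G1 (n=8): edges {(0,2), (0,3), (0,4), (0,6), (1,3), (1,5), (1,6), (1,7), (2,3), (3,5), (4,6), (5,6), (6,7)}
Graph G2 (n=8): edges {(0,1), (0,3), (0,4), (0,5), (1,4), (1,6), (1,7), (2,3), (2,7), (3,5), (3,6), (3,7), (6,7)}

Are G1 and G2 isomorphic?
Yes, isomorphic

The graphs are isomorphic.
One valid mapping φ: V(G1) → V(G2): 0→0, 1→7, 2→4, 3→1, 4→5, 5→6, 6→3, 7→2

Verify φ preserves adjacency — for each edge of G1, its image is an edge of G2:
  (0,2) → (φ(0),φ(2)) = (0,4) ∈ E(G2) ✓
  (0,3) → (φ(0),φ(3)) = (0,1) ∈ E(G2) ✓
  (0,4) → (φ(0),φ(4)) = (0,5) ∈ E(G2) ✓
  (0,6) → (φ(0),φ(6)) = (0,3) ∈ E(G2) ✓
  (1,3) → (φ(1),φ(3)) = (1,7) ∈ E(G2) ✓
  (1,5) → (φ(1),φ(5)) = (6,7) ∈ E(G2) ✓
  (1,6) → (φ(1),φ(6)) = (3,7) ∈ E(G2) ✓
  (1,7) → (φ(1),φ(7)) = (2,7) ∈ E(G2) ✓
  (2,3) → (φ(2),φ(3)) = (1,4) ∈ E(G2) ✓
  (3,5) → (φ(3),φ(5)) = (1,6) ∈ E(G2) ✓
  (4,6) → (φ(4),φ(6)) = (3,5) ∈ E(G2) ✓
  (5,6) → (φ(5),φ(6)) = (3,6) ∈ E(G2) ✓
  (6,7) → (φ(6),φ(7)) = (2,3) ∈ E(G2) ✓
All 13 edges of G1 map to edges of G2, and |E(G1)| = |E(G2)| = 13, so φ is a bijection on edges as well as vertices. Hence G1 ≅ G2.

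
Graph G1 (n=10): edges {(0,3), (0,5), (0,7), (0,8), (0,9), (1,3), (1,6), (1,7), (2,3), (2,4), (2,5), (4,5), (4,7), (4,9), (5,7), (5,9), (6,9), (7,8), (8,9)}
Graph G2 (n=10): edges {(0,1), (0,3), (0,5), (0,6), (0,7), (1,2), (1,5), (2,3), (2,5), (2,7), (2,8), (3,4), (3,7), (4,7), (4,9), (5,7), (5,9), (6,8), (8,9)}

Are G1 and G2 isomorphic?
Yes, isomorphic

The graphs are isomorphic.
One valid mapping φ: V(G1) → V(G2): 0→5, 1→8, 2→4, 3→9, 4→3, 5→7, 6→6, 7→2, 8→1, 9→0

Verify φ preserves adjacency — for each edge of G1, its image is an edge of G2:
  (0,3) → (φ(0),φ(3)) = (5,9) ∈ E(G2) ✓
  (0,5) → (φ(0),φ(5)) = (5,7) ∈ E(G2) ✓
  (0,7) → (φ(0),φ(7)) = (2,5) ∈ E(G2) ✓
  (0,8) → (φ(0),φ(8)) = (1,5) ∈ E(G2) ✓
  (0,9) → (φ(0),φ(9)) = (0,5) ∈ E(G2) ✓
  (1,3) → (φ(1),φ(3)) = (8,9) ∈ E(G2) ✓
  (1,6) → (φ(1),φ(6)) = (6,8) ∈ E(G2) ✓
  (1,7) → (φ(1),φ(7)) = (2,8) ∈ E(G2) ✓
  (2,3) → (φ(2),φ(3)) = (4,9) ∈ E(G2) ✓
  (2,4) → (φ(2),φ(4)) = (3,4) ∈ E(G2) ✓
  (2,5) → (φ(2),φ(5)) = (4,7) ∈ E(G2) ✓
  (4,5) → (φ(4),φ(5)) = (3,7) ∈ E(G2) ✓
  (4,7) → (φ(4),φ(7)) = (2,3) ∈ E(G2) ✓
  (4,9) → (φ(4),φ(9)) = (0,3) ∈ E(G2) ✓
  (5,7) → (φ(5),φ(7)) = (2,7) ∈ E(G2) ✓
  (5,9) → (φ(5),φ(9)) = (0,7) ∈ E(G2) ✓
  (6,9) → (φ(6),φ(9)) = (0,6) ∈ E(G2) ✓
  (7,8) → (φ(7),φ(8)) = (1,2) ∈ E(G2) ✓
  (8,9) → (φ(8),φ(9)) = (0,1) ∈ E(G2) ✓
All 19 edges of G1 map to edges of G2, and |E(G1)| = |E(G2)| = 19, so φ is a bijection on edges as well as vertices. Hence G1 ≅ G2.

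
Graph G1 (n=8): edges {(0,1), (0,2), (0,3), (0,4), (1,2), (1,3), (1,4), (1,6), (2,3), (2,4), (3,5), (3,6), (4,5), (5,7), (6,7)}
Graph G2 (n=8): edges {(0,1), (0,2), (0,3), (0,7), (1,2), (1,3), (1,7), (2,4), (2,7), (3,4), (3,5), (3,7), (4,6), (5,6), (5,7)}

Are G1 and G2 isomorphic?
Yes, isomorphic

The graphs are isomorphic.
One valid mapping φ: V(G1) → V(G2): 0→0, 1→7, 2→1, 3→3, 4→2, 5→4, 6→5, 7→6

Verify φ preserves adjacency — for each edge of G1, its image is an edge of G2:
  (0,1) → (φ(0),φ(1)) = (0,7) ∈ E(G2) ✓
  (0,2) → (φ(0),φ(2)) = (0,1) ∈ E(G2) ✓
  (0,3) → (φ(0),φ(3)) = (0,3) ∈ E(G2) ✓
  (0,4) → (φ(0),φ(4)) = (0,2) ∈ E(G2) ✓
  (1,2) → (φ(1),φ(2)) = (1,7) ∈ E(G2) ✓
  (1,3) → (φ(1),φ(3)) = (3,7) ∈ E(G2) ✓
  (1,4) → (φ(1),φ(4)) = (2,7) ∈ E(G2) ✓
  (1,6) → (φ(1),φ(6)) = (5,7) ∈ E(G2) ✓
  (2,3) → (φ(2),φ(3)) = (1,3) ∈ E(G2) ✓
  (2,4) → (φ(2),φ(4)) = (1,2) ∈ E(G2) ✓
  (3,5) → (φ(3),φ(5)) = (3,4) ∈ E(G2) ✓
  (3,6) → (φ(3),φ(6)) = (3,5) ∈ E(G2) ✓
  (4,5) → (φ(4),φ(5)) = (2,4) ∈ E(G2) ✓
  (5,7) → (φ(5),φ(7)) = (4,6) ∈ E(G2) ✓
  (6,7) → (φ(6),φ(7)) = (5,6) ∈ E(G2) ✓
All 15 edges of G1 map to edges of G2, and |E(G1)| = |E(G2)| = 15, so φ is a bijection on edges as well as vertices. Hence G1 ≅ G2.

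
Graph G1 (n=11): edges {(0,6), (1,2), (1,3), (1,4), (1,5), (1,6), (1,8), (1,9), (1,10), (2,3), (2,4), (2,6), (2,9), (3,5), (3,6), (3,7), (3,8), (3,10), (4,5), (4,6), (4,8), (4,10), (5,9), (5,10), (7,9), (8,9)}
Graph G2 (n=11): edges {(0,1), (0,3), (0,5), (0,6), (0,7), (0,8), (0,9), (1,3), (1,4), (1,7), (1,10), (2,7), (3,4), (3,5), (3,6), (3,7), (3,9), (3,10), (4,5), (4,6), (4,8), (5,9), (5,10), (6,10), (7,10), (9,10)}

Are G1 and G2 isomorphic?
Yes, isomorphic

The graphs are isomorphic.
One valid mapping φ: V(G1) → V(G2): 0→2, 1→3, 2→1, 3→0, 4→10, 5→5, 6→7, 7→8, 8→6, 9→4, 10→9

Verify φ preserves adjacency — for each edge of G1, its image is an edge of G2:
  (0,6) → (φ(0),φ(6)) = (2,7) ∈ E(G2) ✓
  (1,2) → (φ(1),φ(2)) = (1,3) ∈ E(G2) ✓
  (1,3) → (φ(1),φ(3)) = (0,3) ∈ E(G2) ✓
  (1,4) → (φ(1),φ(4)) = (3,10) ∈ E(G2) ✓
  (1,5) → (φ(1),φ(5)) = (3,5) ∈ E(G2) ✓
  (1,6) → (φ(1),φ(6)) = (3,7) ∈ E(G2) ✓
  (1,8) → (φ(1),φ(8)) = (3,6) ∈ E(G2) ✓
  (1,9) → (φ(1),φ(9)) = (3,4) ∈ E(G2) ✓
  (1,10) → (φ(1),φ(10)) = (3,9) ∈ E(G2) ✓
  (2,3) → (φ(2),φ(3)) = (0,1) ∈ E(G2) ✓
  (2,4) → (φ(2),φ(4)) = (1,10) ∈ E(G2) ✓
  (2,6) → (φ(2),φ(6)) = (1,7) ∈ E(G2) ✓
  (2,9) → (φ(2),φ(9)) = (1,4) ∈ E(G2) ✓
  (3,5) → (φ(3),φ(5)) = (0,5) ∈ E(G2) ✓
  (3,6) → (φ(3),φ(6)) = (0,7) ∈ E(G2) ✓
  (3,7) → (φ(3),φ(7)) = (0,8) ∈ E(G2) ✓
  (3,8) → (φ(3),φ(8)) = (0,6) ∈ E(G2) ✓
  (3,10) → (φ(3),φ(10)) = (0,9) ∈ E(G2) ✓
  (4,5) → (φ(4),φ(5)) = (5,10) ∈ E(G2) ✓
  (4,6) → (φ(4),φ(6)) = (7,10) ∈ E(G2) ✓
  (4,8) → (φ(4),φ(8)) = (6,10) ∈ E(G2) ✓
  (4,10) → (φ(4),φ(10)) = (9,10) ∈ E(G2) ✓
  (5,9) → (φ(5),φ(9)) = (4,5) ∈ E(G2) ✓
  (5,10) → (φ(5),φ(10)) = (5,9) ∈ E(G2) ✓
  (7,9) → (φ(7),φ(9)) = (4,8) ∈ E(G2) ✓
  (8,9) → (φ(8),φ(9)) = (4,6) ∈ E(G2) ✓
All 26 edges of G1 map to edges of G2, and |E(G1)| = |E(G2)| = 26, so φ is a bijection on edges as well as vertices. Hence G1 ≅ G2.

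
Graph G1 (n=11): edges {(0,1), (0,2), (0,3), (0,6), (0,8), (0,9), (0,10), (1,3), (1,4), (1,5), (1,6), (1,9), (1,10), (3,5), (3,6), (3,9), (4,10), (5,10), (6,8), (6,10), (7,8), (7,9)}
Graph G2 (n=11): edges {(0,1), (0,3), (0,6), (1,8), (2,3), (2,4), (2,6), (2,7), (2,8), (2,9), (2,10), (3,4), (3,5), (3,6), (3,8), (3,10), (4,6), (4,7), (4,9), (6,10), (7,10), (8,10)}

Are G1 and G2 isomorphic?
Yes, isomorphic

The graphs are isomorphic.
One valid mapping φ: V(G1) → V(G2): 0→3, 1→2, 2→5, 3→10, 4→9, 5→7, 6→6, 7→1, 8→0, 9→8, 10→4

Verify φ preserves adjacency — for each edge of G1, its image is an edge of G2:
  (0,1) → (φ(0),φ(1)) = (2,3) ∈ E(G2) ✓
  (0,2) → (φ(0),φ(2)) = (3,5) ∈ E(G2) ✓
  (0,3) → (φ(0),φ(3)) = (3,10) ∈ E(G2) ✓
  (0,6) → (φ(0),φ(6)) = (3,6) ∈ E(G2) ✓
  (0,8) → (φ(0),φ(8)) = (0,3) ∈ E(G2) ✓
  (0,9) → (φ(0),φ(9)) = (3,8) ∈ E(G2) ✓
  (0,10) → (φ(0),φ(10)) = (3,4) ∈ E(G2) ✓
  (1,3) → (φ(1),φ(3)) = (2,10) ∈ E(G2) ✓
  (1,4) → (φ(1),φ(4)) = (2,9) ∈ E(G2) ✓
  (1,5) → (φ(1),φ(5)) = (2,7) ∈ E(G2) ✓
  (1,6) → (φ(1),φ(6)) = (2,6) ∈ E(G2) ✓
  (1,9) → (φ(1),φ(9)) = (2,8) ∈ E(G2) ✓
  (1,10) → (φ(1),φ(10)) = (2,4) ∈ E(G2) ✓
  (3,5) → (φ(3),φ(5)) = (7,10) ∈ E(G2) ✓
  (3,6) → (φ(3),φ(6)) = (6,10) ∈ E(G2) ✓
  (3,9) → (φ(3),φ(9)) = (8,10) ∈ E(G2) ✓
  (4,10) → (φ(4),φ(10)) = (4,9) ∈ E(G2) ✓
  (5,10) → (φ(5),φ(10)) = (4,7) ∈ E(G2) ✓
  (6,8) → (φ(6),φ(8)) = (0,6) ∈ E(G2) ✓
  (6,10) → (φ(6),φ(10)) = (4,6) ∈ E(G2) ✓
  (7,8) → (φ(7),φ(8)) = (0,1) ∈ E(G2) ✓
  (7,9) → (φ(7),φ(9)) = (1,8) ∈ E(G2) ✓
All 22 edges of G1 map to edges of G2, and |E(G1)| = |E(G2)| = 22, so φ is a bijection on edges as well as vertices. Hence G1 ≅ G2.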